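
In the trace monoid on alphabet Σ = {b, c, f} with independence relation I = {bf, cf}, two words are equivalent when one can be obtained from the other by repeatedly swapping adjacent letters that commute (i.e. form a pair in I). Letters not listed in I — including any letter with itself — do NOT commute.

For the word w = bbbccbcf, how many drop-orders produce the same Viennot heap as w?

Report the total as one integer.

piece 0:b — minimal
piece 1:b rests on {0:b}
piece 2:b rests on {1:b}
piece 3:c rests on {2:b}
piece 4:c rests on {3:c}
piece 5:b rests on {4:c}
piece 6:c rests on {5:b}
piece 7:f — minimal
minimal pieces: {0:b, 7:f}
ways to finish when only these pieces remain (= sum over removing one remaining piece with nothing left below it):
  1 left: {6}→1  {7}→1
  2 left: {5,6}→1  {6,7}→2
  3 left: {4,5,6}→1  {5,6,7}→3
  4 left: {3,4,5,6}→1  {4,5,6,7}→4
  5 left: {2,3,4,5,6}→1  {3,4,5,6,7}→5
  6 left: {1,2,3,4,5,6}→1  {2,3,4,5,6,7}→6
  placing 0:b first → 7 extensions
  placing 7:f first → 1 extensions
total linear extensions = 8

8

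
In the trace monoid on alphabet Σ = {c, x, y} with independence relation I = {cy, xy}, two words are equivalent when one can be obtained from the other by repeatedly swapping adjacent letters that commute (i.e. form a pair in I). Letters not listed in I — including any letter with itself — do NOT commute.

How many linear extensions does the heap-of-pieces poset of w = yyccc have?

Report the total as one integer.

10

0(y) covers ∅
1(y) covers 0:y
2(c) covers ∅
3(c) covers 2:c
4(c) covers 3:c
floor of heap: 0:y, 2:c
completions by unplaced set U, small U first (add the entries for U minus each lowest piece of U):
  |U|=1: {1}:1  {4}:1
  |U|=2: {0,1}:1  {1,4}:2  {3,4}:1
  |U|=3: {0,1,4}:3  {1,3,4}:3  {2,3,4}:1
  start at 0(y): 4
  start at 2(c): 6
sum over floor = 10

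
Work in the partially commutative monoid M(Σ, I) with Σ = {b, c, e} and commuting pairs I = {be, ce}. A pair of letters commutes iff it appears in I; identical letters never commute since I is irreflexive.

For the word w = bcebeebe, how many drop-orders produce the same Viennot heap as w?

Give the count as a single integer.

#0=b has no predecessor
#1=c depends on [0:b]
#2=e has no predecessor
#3=b depends on [1:c]
#4=e depends on [2:e]
#5=e depends on [4:e]
#6=b depends on [3:b]
#7=e depends on [5:e]
sources: [0:b, 2:e]
N(rest) = Σ N(rest − s) over sources s of rest; N(one piece) = 1:
  size 1 → [6]=1  [7]=1
  size 2 → [3,6]=1  [5,7]=1  [6,7]=2
  size 3 → [1,3,6]=1  [3,6,7]=3  [4,5,7]=1  [5,6,7]=3
  size 4 → [0,1,3,6]=1  [1,3,6,7]=4  [2,4,5,7]=1  [3,5,6,7]=6  [4,5,6,7]=4
  size 5 → [0,1,3,6,7]=5  [1,3,5,6,7]=10  [2,4,5,6,7]=5  [3,4,5,6,7]=10
  size 6 → [0,1,3,5,6,7]=15  [1,3,4,5,6,7]=20  [2,3,4,5,6,7]=15
  first=0(b) contributes 35
  first=2(e) contributes 35
|[w]| = 70

70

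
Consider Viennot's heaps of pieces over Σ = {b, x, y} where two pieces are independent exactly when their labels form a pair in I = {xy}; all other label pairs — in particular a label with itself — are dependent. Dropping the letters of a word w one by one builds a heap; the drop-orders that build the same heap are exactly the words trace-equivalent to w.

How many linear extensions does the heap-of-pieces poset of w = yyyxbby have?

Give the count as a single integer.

4

0(y) covers ∅
1(y) covers 0:y
2(y) covers 1:y
3(x) covers ∅
4(b) covers 2:y, 3:x
5(b) covers 4:b
6(y) covers 5:b
floor of heap: 0:y, 3:x
completions by unplaced set U, small U first (add the entries for U minus each lowest piece of U):
  |U|=1: {6}:1
  |U|=2: {5,6}:1
  |U|=3: {4,5,6}:1
  |U|=4: {2,4,5,6}:1  {3,4,5,6}:1
  |U|=5: {1,2,4,5,6}:1  {2,3,4,5,6}:2
  start at 0(y): 3
  start at 3(x): 1
sum over floor = 4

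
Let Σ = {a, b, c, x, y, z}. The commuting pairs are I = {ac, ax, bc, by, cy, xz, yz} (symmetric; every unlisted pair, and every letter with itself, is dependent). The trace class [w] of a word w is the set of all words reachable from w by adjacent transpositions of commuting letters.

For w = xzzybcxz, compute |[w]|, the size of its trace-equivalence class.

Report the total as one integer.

54

#0=x has no predecessor
#1=z has no predecessor
#2=z depends on [1:z]
#3=y depends on [0:x]
#4=b depends on [0:x, 2:z]
#5=c depends on [0:x, 2:z]
#6=x depends on [3:y, 4:b, 5:c]
#7=z depends on [4:b, 5:c]
sources: [0:x, 1:z]
N(rest) = Σ N(rest − s) over sources s of rest; N(one piece) = 1:
  size 1 → [6]=1  [7]=1
  size 2 → [3,6]=1  [6,7]=2
  size 3 → [3,6,7]=3  [4,6,7]=2  [5,6,7]=2
  size 4 → [3,4,6,7]=5  [3,5,6,7]=5  [4,5,6,7]=4
  size 5 → [2,4,5,6,7]=4  [3,4,5,6,7]=14
  size 6 → [0,3,4,5,6,7]=14  [1,2,4,5,6,7]=4  [2,3,4,5,6,7]=18
  first=0(x) contributes 22
  first=1(z) contributes 32
|[w]| = 54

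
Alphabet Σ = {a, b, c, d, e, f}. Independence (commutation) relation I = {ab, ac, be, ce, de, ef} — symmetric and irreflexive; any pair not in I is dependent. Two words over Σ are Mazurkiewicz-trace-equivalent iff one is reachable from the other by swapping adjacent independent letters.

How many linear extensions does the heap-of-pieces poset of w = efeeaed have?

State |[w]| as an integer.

#0=e has no predecessor
#1=f has no predecessor
#2=e depends on [0:e]
#3=e depends on [2:e]
#4=a depends on [1:f, 3:e]
#5=e depends on [4:a]
#6=d depends on [4:a]
sources: [0:e, 1:f]
N(rest) = Σ N(rest − s) over sources s of rest; N(one piece) = 1:
  size 1 → [5]=1  [6]=1
  size 2 → [5,6]=2
  size 3 → [4,5,6]=2
  size 4 → [1,4,5,6]=2  [3,4,5,6]=2
  size 5 → [1,3,4,5,6]=4  [2,3,4,5,6]=2
  first=0(e) contributes 6
  first=1(f) contributes 2
|[w]| = 8

8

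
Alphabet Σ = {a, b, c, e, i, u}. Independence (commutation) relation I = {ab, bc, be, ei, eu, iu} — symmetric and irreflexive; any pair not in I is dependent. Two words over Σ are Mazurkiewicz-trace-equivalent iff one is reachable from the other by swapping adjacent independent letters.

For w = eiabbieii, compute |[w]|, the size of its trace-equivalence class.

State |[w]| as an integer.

#0=e has no predecessor
#1=i has no predecessor
#2=a depends on [0:e, 1:i]
#3=b depends on [1:i]
#4=b depends on [3:b]
#5=i depends on [2:a, 4:b]
#6=e depends on [2:a]
#7=i depends on [5:i]
#8=i depends on [7:i]
sources: [0:e, 1:i]
N(rest) = Σ N(rest − s) over sources s of rest; N(one piece) = 1:
  size 1 → [6]=1  [8]=1
  size 2 → [6,8]=2  [7,8]=1
  size 3 → [5,7,8]=1  [6,7,8]=3
  size 4 → [4,5,7,8]=1  [5,6,7,8]=4
  size 5 → [2,5,6,7,8]=4  [3,4,5,7,8]=1  [4,5,6,7,8]=5
  size 6 → [0,2,5,6,7,8]=4  [2,4,5,6,7,8]=9  [3,4,5,6,7,8]=6
  size 7 → [0,2,4,5,6,7,8]=13  [2,3,4,5,6,7,8]=15
  first=0(e) contributes 15
  first=1(i) contributes 28
|[w]| = 43

43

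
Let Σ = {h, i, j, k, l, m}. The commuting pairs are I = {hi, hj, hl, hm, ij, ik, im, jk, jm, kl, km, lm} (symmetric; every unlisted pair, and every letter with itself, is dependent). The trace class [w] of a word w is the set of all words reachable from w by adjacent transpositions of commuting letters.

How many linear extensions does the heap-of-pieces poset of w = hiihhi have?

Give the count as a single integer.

0(h) covers ∅
1(i) covers ∅
2(i) covers 1:i
3(h) covers 0:h
4(h) covers 3:h
5(i) covers 2:i
floor of heap: 0:h, 1:i
completions by unplaced set U, small U first (add the entries for U minus each lowest piece of U):
  |U|=1: {4}:1  {5}:1
  |U|=2: {2,5}:1  {3,4}:1  {4,5}:2
  |U|=3: {0,3,4}:1  {1,2,5}:1  {2,4,5}:3  {3,4,5}:3
  |U|=4: {0,3,4,5}:4  {1,2,4,5}:4  {2,3,4,5}:6
  start at 0(h): 10
  start at 1(i): 10
sum over floor = 20

20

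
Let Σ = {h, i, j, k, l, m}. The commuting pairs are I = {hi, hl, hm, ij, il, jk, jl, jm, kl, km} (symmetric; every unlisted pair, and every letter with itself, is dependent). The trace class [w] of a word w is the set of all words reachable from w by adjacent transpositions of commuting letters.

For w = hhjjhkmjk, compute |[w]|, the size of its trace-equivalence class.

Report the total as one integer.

27

piece 0:h — minimal
piece 1:h rests on {0:h}
piece 2:j rests on {1:h}
piece 3:j rests on {2:j}
piece 4:h rests on {3:j}
piece 5:k rests on {4:h}
piece 6:m — minimal
piece 7:j rests on {4:h}
piece 8:k rests on {5:k}
minimal pieces: {0:h, 6:m}
ways to finish when only these pieces remain (= sum over removing one remaining piece with nothing left below it):
  1 left: {6}→1  {7}→1  {8}→1
  2 left: {5,8}→1  {6,7}→2  {6,8}→2  {7,8}→2
  3 left: {5,6,8}→3  {5,7,8}→3  {6,7,8}→6
  4 left: {4,5,7,8}→3  {5,6,7,8}→12
  5 left: {3,4,5,7,8}→3  {4,5,6,7,8}→15
  6 left: {2,3,4,5,7,8}→3  {3,4,5,6,7,8}→18
  7 left: {1,2,3,4,5,7,8}→3  {2,3,4,5,6,7,8}→21
  placing 0:h first → 24 extensions
  placing 6:m first → 3 extensions
total linear extensions = 27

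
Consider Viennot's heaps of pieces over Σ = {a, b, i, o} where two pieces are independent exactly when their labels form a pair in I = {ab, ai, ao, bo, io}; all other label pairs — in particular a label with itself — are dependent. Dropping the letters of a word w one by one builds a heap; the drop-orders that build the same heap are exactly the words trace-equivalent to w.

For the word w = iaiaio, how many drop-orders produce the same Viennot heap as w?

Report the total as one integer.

0(i) covers ∅
1(a) covers ∅
2(i) covers 0:i
3(a) covers 1:a
4(i) covers 2:i
5(o) covers ∅
floor of heap: 0:i, 1:a, 5:o
completions by unplaced set U, small U first (add the entries for U minus each lowest piece of U):
  |U|=1: {3}:1  {4}:1  {5}:1
  |U|=2: {1,3}:1  {2,4}:1  {3,4}:2  {3,5}:2  {4,5}:2
  |U|=3: {0,2,4}:1  {1,3,4}:3  {1,3,5}:3  {2,3,4}:3  {2,4,5}:3  {3,4,5}:6
  |U|=4: {0,2,3,4}:4  {0,2,4,5}:4  {1,2,3,4}:6  {1,3,4,5}:12  {2,3,4,5}:12
  start at 0(i): 30
  start at 1(a): 20
  start at 5(o): 10
sum over floor = 60

60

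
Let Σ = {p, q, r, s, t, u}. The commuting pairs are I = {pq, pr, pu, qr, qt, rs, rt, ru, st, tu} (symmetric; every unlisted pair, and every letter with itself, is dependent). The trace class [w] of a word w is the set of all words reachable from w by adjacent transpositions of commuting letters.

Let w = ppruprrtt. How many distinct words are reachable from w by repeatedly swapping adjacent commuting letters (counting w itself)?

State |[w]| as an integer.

504

piece 0:p — minimal
piece 1:p rests on {0:p}
piece 2:r — minimal
piece 3:u — minimal
piece 4:p rests on {1:p}
piece 5:r rests on {2:r}
piece 6:r rests on {5:r}
piece 7:t rests on {4:p}
piece 8:t rests on {7:t}
minimal pieces: {0:p, 2:r, 3:u}
ways to finish when only these pieces remain (= sum over removing one remaining piece with nothing left below it):
  1 left: {3}→1  {6}→1  {8}→1
  2 left: {3,6}→2  {3,8}→2  {5,6}→1  {6,8}→2  {7,8}→1
  3 left: {2,5,6}→1  {3,5,6}→3  {3,6,8}→6  {3,7,8}→3  {4,7,8}→1  {5,6,8}→3  {6,7,8}→3
  4 left: {1,4,7,8}→1  {2,3,5,6}→4  {2,5,6,8}→4  {3,4,7,8}→4  {3,5,6,8}→12  {3,6,7,8}→12  {4,6,7,8}→4  {5,6,7,8}→6
  5 left: {0,1,4,7,8}→1  {1,3,4,7,8}→5  {1,4,6,7,8}→5  {2,3,5,6,8}→20  {2,5,6,7,8}→10  {3,4,6,7,8}→20  {3,5,6,7,8}→30  {4,5,6,7,8}→10
  6 left: {0,1,3,4,7,8}→6  {0,1,4,6,7,8}→6  {1,3,4,6,7,8}→30  {1,4,5,6,7,8}→15  {2,3,5,6,7,8}→60  {2,4,5,6,7,8}→20  {3,4,5,6,7,8}→60
  7 left: {0,1,3,4,6,7,8}→42  {0,1,4,5,6,7,8}→21  {1,2,4,5,6,7,8}→35  {1,3,4,5,6,7,8}→105  {2,3,4,5,6,7,8}→140
  placing 0:p first → 280 extensions
  placing 2:r first → 168 extensions
  placing 3:u first → 56 extensions
total linear extensions = 504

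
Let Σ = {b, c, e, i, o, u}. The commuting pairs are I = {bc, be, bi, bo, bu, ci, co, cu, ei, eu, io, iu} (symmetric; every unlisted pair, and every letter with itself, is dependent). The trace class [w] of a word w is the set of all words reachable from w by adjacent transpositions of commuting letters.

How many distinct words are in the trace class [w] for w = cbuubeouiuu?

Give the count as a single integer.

2970

#0=c has no predecessor
#1=b has no predecessor
#2=u has no predecessor
#3=u depends on [2:u]
#4=b depends on [1:b]
#5=e depends on [0:c]
#6=o depends on [3:u, 5:e]
#7=u depends on [6:o]
#8=i has no predecessor
#9=u depends on [7:u]
#10=u depends on [9:u]
sources: [0:c, 1:b, 2:u, 8:i]
N(rest) = Σ N(rest − s) over sources s of rest; N(one piece) = 1:
  size 1 → [4]=1  [8]=1  [10]=1
  size 2 → [1,4]=1  [4,8]=2  [4,10]=2  [8,10]=2  [9,10]=1
  size 3 → [1,4,8]=3  [1,4,10]=3  [4,8,10]=6  [4,9,10]=3  [7,9,10]=1  [8,9,10]=3
  size 4 → [1,4,8,10]=12  [1,4,9,10]=6  [4,7,9,10]=4  [4,8,9,10]=12  [6,7,9,10]=1  [7,8,9,10]=4
  size 5 → [1,4,7,9,10]=10  [1,4,8,9,10]=30  [3,6,7,9,10]=1  [4,6,7,9,10]=5  [4,7,8,9,10]=20  [5,6,7,9,10]=1  [6,7,8,9,10]=5
  size 6 → [0,5,6,7,9,10]=1  [1,4,6,7,9,10]=15  [1,4,7,8,9,10]=60  [2,3,6,7,9,10]=1  [3,4,6,7,9,10]=6  [3,5,6,7,9,10]=2  [3,6,7,8,9,10]=6  [4,5,6,7,9,10]=6  [4,6,7,8,9,10]=30  [5,6,7,8,9,10]=6
  size 7 → [0,3,5,6,7,9,10]=3  [0,4,5,6,7,9,10]=7  [0,5,6,7,8,9,10]=7  [1,3,4,6,7,9,10]=21  [1,4,5,6,7,9,10]=21  [1,4,6,7,8,9,10]=105  [2,3,4,6,7,9,10]=7  [2,3,5,6,7,9,10]=3  [2,3,6,7,8,9,10]=7  [3,4,5,6,7,9,10]=14  [3,4,6,7,8,9,10]=42  [3,5,6,7,8,9,10]=14  [4,5,6,7,8,9,10]=42
  size 8 → [0,1,4,5,6,7,9,10]=28  [0,2,3,5,6,7,9,10]=6  [0,3,4,5,6,7,9,10]=24  [0,3,5,6,7,8,9,10]=24  [0,4,5,6,7,8,9,10]=56  [1,2,3,4,6,7,9,10]=28  [1,3,4,5,6,7,9,10]=56  [1,3,4,6,7,8,9,10]=168  [1,4,5,6,7,8,9,10]=168  [2,3,4,5,6,7,9,10]=24  [2,3,4,6,7,8,9,10]=56  [2,3,5,6,7,8,9,10]=24  [3,4,5,6,7,8,9,10]=112
  size 9 → [0,1,3,4,5,6,7,9,10]=108  [0,1,4,5,6,7,8,9,10]=252  [0,2,3,4,5,6,7,9,10]=54  [0,2,3,5,6,7,8,9,10]=54  [0,3,4,5,6,7,8,9,10]=216  [1,2,3,4,5,6,7,9,10]=108  [1,2,3,4,6,7,8,9,10]=252  [1,3,4,5,6,7,8,9,10]=504  [2,3,4,5,6,7,8,9,10]=216
  first=0(c) contributes 1080
  first=1(b) contributes 540
  first=2(u) contributes 1080
  first=8(i) contributes 270
|[w]| = 2970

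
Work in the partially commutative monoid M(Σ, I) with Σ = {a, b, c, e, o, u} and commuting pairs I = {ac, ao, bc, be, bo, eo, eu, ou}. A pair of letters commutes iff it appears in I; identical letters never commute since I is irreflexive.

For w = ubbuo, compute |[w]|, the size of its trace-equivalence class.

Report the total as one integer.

5

drop 0:u onto floor
drop 1:b onto {0:u}
drop 2:b onto {1:b}
drop 3:u onto {2:b}
drop 4:o onto floor
ground layer = {0:u, 4:o}
drop-orders for the pieces not yet dropped (sum over which currently-grounded one goes next):
  1 to go: {3} 1  {4} 1
  2 to go: {2,3} 1  {3,4} 2
  3 to go: {1,2,3} 1  {2,3,4} 3
  if 0:u drops first: 4 orders
  if 4:o drops first: 1 orders
heap linearizations: 5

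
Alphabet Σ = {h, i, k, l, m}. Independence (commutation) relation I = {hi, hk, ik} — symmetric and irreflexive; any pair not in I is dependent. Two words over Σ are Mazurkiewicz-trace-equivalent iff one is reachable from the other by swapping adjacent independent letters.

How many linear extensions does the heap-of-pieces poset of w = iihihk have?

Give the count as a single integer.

#0=i has no predecessor
#1=i depends on [0:i]
#2=h has no predecessor
#3=i depends on [1:i]
#4=h depends on [2:h]
#5=k has no predecessor
sources: [0:i, 2:h, 5:k]
N(rest) = Σ N(rest − s) over sources s of rest; N(one piece) = 1:
  size 1 → [3]=1  [4]=1  [5]=1
  size 2 → [1,3]=1  [2,4]=1  [3,4]=2  [3,5]=2  [4,5]=2
  size 3 → [0,1,3]=1  [1,3,4]=3  [1,3,5]=3  [2,3,4]=3  [2,4,5]=3  [3,4,5]=6
  size 4 → [0,1,3,4]=4  [0,1,3,5]=4  [1,2,3,4]=6  [1,3,4,5]=12  [2,3,4,5]=12
  first=0(i) contributes 30
  first=2(h) contributes 20
  first=5(k) contributes 10
|[w]| = 60

60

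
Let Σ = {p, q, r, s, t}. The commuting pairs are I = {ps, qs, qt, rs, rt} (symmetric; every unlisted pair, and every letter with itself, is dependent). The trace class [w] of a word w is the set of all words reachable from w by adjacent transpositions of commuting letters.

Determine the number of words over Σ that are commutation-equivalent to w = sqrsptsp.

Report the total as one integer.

drop 0:s onto floor
drop 1:q onto floor
drop 2:r onto {1:q}
drop 3:s onto {0:s}
drop 4:p onto {2:r}
drop 5:t onto {3:s, 4:p}
drop 6:s onto {5:t}
drop 7:p onto {5:t}
ground layer = {0:s, 1:q}
drop-orders for the pieces not yet dropped (sum over which currently-grounded one goes next):
  1 to go: {6} 1  {7} 1
  2 to go: {6,7} 2
  3 to go: {5,6,7} 2
  4 to go: {3,5,6,7} 2  {4,5,6,7} 2
  5 to go: {0,3,5,6,7} 2  {2,4,5,6,7} 2  {3,4,5,6,7} 4
  6 to go: {0,3,4,5,6,7} 6  {1,2,4,5,6,7} 2  {2,3,4,5,6,7} 6
  if 0:s drops first: 8 orders
  if 1:q drops first: 12 orders
heap linearizations: 20

20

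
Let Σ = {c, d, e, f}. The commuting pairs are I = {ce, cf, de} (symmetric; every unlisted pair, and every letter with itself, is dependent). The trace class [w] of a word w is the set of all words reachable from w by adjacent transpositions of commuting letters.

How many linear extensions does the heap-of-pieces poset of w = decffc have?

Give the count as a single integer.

#0=d has no predecessor
#1=e has no predecessor
#2=c depends on [0:d]
#3=f depends on [0:d, 1:e]
#4=f depends on [3:f]
#5=c depends on [2:c]
sources: [0:d, 1:e]
N(rest) = Σ N(rest − s) over sources s of rest; N(one piece) = 1:
  size 1 → [4]=1  [5]=1
  size 2 → [2,5]=1  [3,4]=1  [4,5]=2
  size 3 → [1,3,4]=1  [2,4,5]=3  [3,4,5]=3
  size 4 → [1,3,4,5]=4  [2,3,4,5]=6
  first=0(d) contributes 10
  first=1(e) contributes 6
|[w]| = 16

16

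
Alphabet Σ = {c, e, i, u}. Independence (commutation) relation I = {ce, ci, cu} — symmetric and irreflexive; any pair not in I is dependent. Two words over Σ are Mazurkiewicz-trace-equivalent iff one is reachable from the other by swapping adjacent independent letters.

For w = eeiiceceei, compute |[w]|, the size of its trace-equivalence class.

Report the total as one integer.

piece 0:e — minimal
piece 1:e rests on {0:e}
piece 2:i rests on {1:e}
piece 3:i rests on {2:i}
piece 4:c — minimal
piece 5:e rests on {3:i}
piece 6:c rests on {4:c}
piece 7:e rests on {5:e}
piece 8:e rests on {7:e}
piece 9:i rests on {8:e}
minimal pieces: {0:e, 4:c}
ways to finish when only these pieces remain (= sum over removing one remaining piece with nothing left below it):
  1 left: {6}→1  {9}→1
  2 left: {4,6}→1  {6,9}→2  {8,9}→1
  3 left: {4,6,9}→3  {6,8,9}→3  {7,8,9}→1
  4 left: {4,6,8,9}→6  {5,7,8,9}→1  {6,7,8,9}→4
  5 left: {3,5,7,8,9}→1  {4,6,7,8,9}→10  {5,6,7,8,9}→5
  6 left: {2,3,5,7,8,9}→1  {3,5,6,7,8,9}→6  {4,5,6,7,8,9}→15
  7 left: {1,2,3,5,7,8,9}→1  {2,3,5,6,7,8,9}→7  {3,4,5,6,7,8,9}→21
  8 left: {0,1,2,3,5,7,8,9}→1  {1,2,3,5,6,7,8,9}→8  {2,3,4,5,6,7,8,9}→28
  placing 0:e first → 36 extensions
  placing 4:c first → 9 extensions
total linear extensions = 45

45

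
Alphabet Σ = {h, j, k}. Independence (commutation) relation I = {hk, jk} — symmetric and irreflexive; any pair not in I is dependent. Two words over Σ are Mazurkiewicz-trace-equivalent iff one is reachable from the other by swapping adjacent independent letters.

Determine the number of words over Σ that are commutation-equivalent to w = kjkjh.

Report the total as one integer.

10

piece 0:k — minimal
piece 1:j — minimal
piece 2:k rests on {0:k}
piece 3:j rests on {1:j}
piece 4:h rests on {3:j}
minimal pieces: {0:k, 1:j}
ways to finish when only these pieces remain (= sum over removing one remaining piece with nothing left below it):
  1 left: {2}→1  {4}→1
  2 left: {0,2}→1  {2,4}→2  {3,4}→1
  3 left: {0,2,4}→3  {1,3,4}→1  {2,3,4}→3
  placing 0:k first → 4 extensions
  placing 1:j first → 6 extensions
total linear extensions = 10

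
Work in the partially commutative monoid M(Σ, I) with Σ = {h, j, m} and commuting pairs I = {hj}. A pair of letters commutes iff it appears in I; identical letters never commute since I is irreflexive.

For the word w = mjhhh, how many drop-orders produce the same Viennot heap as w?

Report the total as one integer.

4

piece 0:m — minimal
piece 1:j rests on {0:m}
piece 2:h rests on {0:m}
piece 3:h rests on {2:h}
piece 4:h rests on {3:h}
minimal pieces: {0:m}
ways to finish when only these pieces remain (= sum over removing one remaining piece with nothing left below it):
  1 left: {1}→1  {4}→1
  2 left: {1,4}→2  {3,4}→1
  3 left: {1,3,4}→3  {2,3,4}→1
  placing 0:m first → 4 extensions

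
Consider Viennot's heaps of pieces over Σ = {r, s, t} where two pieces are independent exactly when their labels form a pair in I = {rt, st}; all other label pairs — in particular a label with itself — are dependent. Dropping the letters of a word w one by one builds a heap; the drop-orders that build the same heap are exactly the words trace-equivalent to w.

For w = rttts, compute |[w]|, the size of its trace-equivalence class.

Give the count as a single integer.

drop 0:r onto floor
drop 1:t onto floor
drop 2:t onto {1:t}
drop 3:t onto {2:t}
drop 4:s onto {0:r}
ground layer = {0:r, 1:t}
drop-orders for the pieces not yet dropped (sum over which currently-grounded one goes next):
  1 to go: {3} 1  {4} 1
  2 to go: {0,4} 1  {2,3} 1  {3,4} 2
  3 to go: {0,3,4} 3  {1,2,3} 1  {2,3,4} 3
  if 0:r drops first: 4 orders
  if 1:t drops first: 6 orders
heap linearizations: 10

10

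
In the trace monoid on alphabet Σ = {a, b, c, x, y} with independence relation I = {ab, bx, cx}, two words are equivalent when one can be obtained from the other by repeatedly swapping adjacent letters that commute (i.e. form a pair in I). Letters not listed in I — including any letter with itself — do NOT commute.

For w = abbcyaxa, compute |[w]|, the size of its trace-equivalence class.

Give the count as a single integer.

0(a) covers ∅
1(b) covers ∅
2(b) covers 1:b
3(c) covers 0:a, 2:b
4(y) covers 3:c
5(a) covers 4:y
6(x) covers 5:a
7(a) covers 6:x
floor of heap: 0:a, 1:b
completions by unplaced set U, small U first (add the entries for U minus each lowest piece of U):
  |U|=1: {7}:1
  |U|=2: {6,7}:1
  |U|=3: {5,6,7}:1
  |U|=4: {4,5,6,7}:1
  |U|=5: {3,4,5,6,7}:1
  |U|=6: {0,3,4,5,6,7}:1  {2,3,4,5,6,7}:1
  start at 0(a): 1
  start at 1(b): 2
sum over floor = 3

3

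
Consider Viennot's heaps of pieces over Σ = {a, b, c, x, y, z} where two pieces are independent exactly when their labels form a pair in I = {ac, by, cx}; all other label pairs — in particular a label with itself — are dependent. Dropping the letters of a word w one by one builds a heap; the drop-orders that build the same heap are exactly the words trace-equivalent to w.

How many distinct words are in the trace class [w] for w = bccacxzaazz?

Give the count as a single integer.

piece 0:b — minimal
piece 1:c rests on {0:b}
piece 2:c rests on {1:c}
piece 3:a rests on {0:b}
piece 4:c rests on {2:c}
piece 5:x rests on {3:a}
piece 6:z rests on {4:c, 5:x}
piece 7:a rests on {6:z}
piece 8:a rests on {7:a}
piece 9:z rests on {8:a}
piece 10:z rests on {9:z}
minimal pieces: {0:b}
ways to finish when only these pieces remain (= sum over removing one remaining piece with nothing left below it):
  1 left: {10}→1
  2 left: {9,10}→1
  3 left: {8,9,10}→1
  4 left: {7,8,9,10}→1
  5 left: {6,7,8,9,10}→1
  6 left: {4,6,7,8,9,10}→1  {5,6,7,8,9,10}→1
  7 left: {2,4,6,7,8,9,10}→1  {3,5,6,7,8,9,10}→1  {4,5,6,7,8,9,10}→2
  8 left: {1,2,4,6,7,8,9,10}→1  {2,4,5,6,7,8,9,10}→3  {3,4,5,6,7,8,9,10}→3
  9 left: {1,2,4,5,6,7,8,9,10}→4  {2,3,4,5,6,7,8,9,10}→6
  placing 0:b first → 10 extensions

10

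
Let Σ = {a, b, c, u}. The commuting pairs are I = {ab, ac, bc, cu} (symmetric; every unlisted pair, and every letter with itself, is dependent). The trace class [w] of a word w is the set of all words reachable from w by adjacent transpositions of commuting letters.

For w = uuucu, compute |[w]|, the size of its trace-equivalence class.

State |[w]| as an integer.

#0=u has no predecessor
#1=u depends on [0:u]
#2=u depends on [1:u]
#3=c has no predecessor
#4=u depends on [2:u]
sources: [0:u, 3:c]
N(rest) = Σ N(rest − s) over sources s of rest; N(one piece) = 1:
  size 1 → [3]=1  [4]=1
  size 2 → [2,4]=1  [3,4]=2
  size 3 → [1,2,4]=1  [2,3,4]=3
  first=0(u) contributes 4
  first=3(c) contributes 1
|[w]| = 5

5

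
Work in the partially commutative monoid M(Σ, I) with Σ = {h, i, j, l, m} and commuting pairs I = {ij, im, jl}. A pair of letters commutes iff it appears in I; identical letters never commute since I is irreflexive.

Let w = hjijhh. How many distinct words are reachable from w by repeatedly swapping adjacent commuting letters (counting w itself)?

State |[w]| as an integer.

drop 0:h onto floor
drop 1:j onto {0:h}
drop 2:i onto {0:h}
drop 3:j onto {1:j}
drop 4:h onto {2:i, 3:j}
drop 5:h onto {4:h}
ground layer = {0:h}
drop-orders for the pieces not yet dropped (sum over which currently-grounded one goes next):
  1 to go: {5} 1
  2 to go: {4,5} 1
  3 to go: {2,4,5} 1  {3,4,5} 1
  4 to go: {1,3,4,5} 1  {2,3,4,5} 2
  if 0:h drops first: 3 orders

3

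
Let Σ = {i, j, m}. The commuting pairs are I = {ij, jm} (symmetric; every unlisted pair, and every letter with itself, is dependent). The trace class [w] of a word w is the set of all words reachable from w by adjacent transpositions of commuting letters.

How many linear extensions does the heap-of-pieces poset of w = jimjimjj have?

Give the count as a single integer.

piece 0:j — minimal
piece 1:i — minimal
piece 2:m rests on {1:i}
piece 3:j rests on {0:j}
piece 4:i rests on {2:m}
piece 5:m rests on {4:i}
piece 6:j rests on {3:j}
piece 7:j rests on {6:j}
minimal pieces: {0:j, 1:i}
ways to finish when only these pieces remain (= sum over removing one remaining piece with nothing left below it):
  1 left: {5}→1  {7}→1
  2 left: {4,5}→1  {5,7}→2  {6,7}→1
  3 left: {2,4,5}→1  {3,6,7}→1  {4,5,7}→3  {5,6,7}→3
  4 left: {0,3,6,7}→1  {1,2,4,5}→1  {2,4,5,7}→4  {3,5,6,7}→4  {4,5,6,7}→6
  5 left: {0,3,5,6,7}→5  {1,2,4,5,7}→5  {2,4,5,6,7}→10  {3,4,5,6,7}→10
  6 left: {0,3,4,5,6,7}→15  {1,2,4,5,6,7}→15  {2,3,4,5,6,7}→20
  placing 0:j first → 35 extensions
  placing 1:i first → 35 extensions
total linear extensions = 70

70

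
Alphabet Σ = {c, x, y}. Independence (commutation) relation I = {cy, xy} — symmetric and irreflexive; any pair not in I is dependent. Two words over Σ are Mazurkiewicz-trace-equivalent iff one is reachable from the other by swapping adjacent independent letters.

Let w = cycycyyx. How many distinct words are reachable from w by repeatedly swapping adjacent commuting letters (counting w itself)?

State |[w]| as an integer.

0(c) covers ∅
1(y) covers ∅
2(c) covers 0:c
3(y) covers 1:y
4(c) covers 2:c
5(y) covers 3:y
6(y) covers 5:y
7(x) covers 4:c
floor of heap: 0:c, 1:y
completions by unplaced set U, small U first (add the entries for U minus each lowest piece of U):
  |U|=1: {6}:1  {7}:1
  |U|=2: {4,7}:1  {5,6}:1  {6,7}:2
  |U|=3: {2,4,7}:1  {3,5,6}:1  {4,6,7}:3  {5,6,7}:3
  |U|=4: {0,2,4,7}:1  {1,3,5,6}:1  {2,4,6,7}:4  {3,5,6,7}:4  {4,5,6,7}:6
  |U|=5: {0,2,4,6,7}:5  {1,3,5,6,7}:5  {2,4,5,6,7}:10  {3,4,5,6,7}:10
  |U|=6: {0,2,4,5,6,7}:15  {1,3,4,5,6,7}:15  {2,3,4,5,6,7}:20
  start at 0(c): 35
  start at 1(y): 35
sum over floor = 70

70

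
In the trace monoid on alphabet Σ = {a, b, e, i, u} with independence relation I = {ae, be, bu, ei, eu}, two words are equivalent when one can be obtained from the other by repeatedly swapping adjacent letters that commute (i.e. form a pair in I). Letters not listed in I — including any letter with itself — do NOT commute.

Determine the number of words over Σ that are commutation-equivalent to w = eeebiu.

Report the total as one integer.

20

#0=e has no predecessor
#1=e depends on [0:e]
#2=e depends on [1:e]
#3=b has no predecessor
#4=i depends on [3:b]
#5=u depends on [4:i]
sources: [0:e, 3:b]
N(rest) = Σ N(rest − s) over sources s of rest; N(one piece) = 1:
  size 1 → [2]=1  [5]=1
  size 2 → [1,2]=1  [2,5]=2  [4,5]=1
  size 3 → [0,1,2]=1  [1,2,5]=3  [2,4,5]=3  [3,4,5]=1
  size 4 → [0,1,2,5]=4  [1,2,4,5]=6  [2,3,4,5]=4
  first=0(e) contributes 10
  first=3(b) contributes 10
|[w]| = 20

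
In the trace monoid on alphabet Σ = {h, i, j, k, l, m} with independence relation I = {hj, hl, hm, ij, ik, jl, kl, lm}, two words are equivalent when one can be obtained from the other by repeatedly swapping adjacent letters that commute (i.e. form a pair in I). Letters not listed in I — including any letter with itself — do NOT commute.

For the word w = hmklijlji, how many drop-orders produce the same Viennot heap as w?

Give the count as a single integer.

150

drop 0:h onto floor
drop 1:m onto floor
drop 2:k onto {0:h, 1:m}
drop 3:l onto floor
drop 4:i onto {0:h, 1:m, 3:l}
drop 5:j onto {2:k}
drop 6:l onto {4:i}
drop 7:j onto {5:j}
drop 8:i onto {6:l}
ground layer = {0:h, 1:m, 3:l}
drop-orders for the pieces not yet dropped (sum over which currently-grounded one goes next):
  1 to go: {7} 1  {8} 1
  2 to go: {5,7} 1  {6,8} 1  {7,8} 2
  3 to go: {2,5,7} 1  {4,6,8} 1  {5,7,8} 3  {6,7,8} 3
  4 to go: {2,5,7,8} 4  {3,4,6,8} 1  {4,6,7,8} 4  {5,6,7,8} 6
  5 to go: {2,5,6,7,8} 10  {3,4,6,7,8} 5  {4,5,6,7,8} 10
  6 to go: {2,4,5,6,7,8} 20  {3,4,5,6,7,8} 15
  7 to go: {0,2,4,5,6,7,8} 20  {1,2,4,5,6,7,8} 20  {2,3,4,5,6,7,8} 35
  if 0:h drops first: 55 orders
  if 1:m drops first: 55 orders
  if 3:l drops first: 40 orders
heap linearizations: 150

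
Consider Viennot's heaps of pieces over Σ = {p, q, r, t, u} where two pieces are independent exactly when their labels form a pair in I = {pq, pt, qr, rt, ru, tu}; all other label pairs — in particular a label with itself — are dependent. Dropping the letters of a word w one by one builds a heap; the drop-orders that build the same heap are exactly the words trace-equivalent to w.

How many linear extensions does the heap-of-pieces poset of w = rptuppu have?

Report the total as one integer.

7

#0=r has no predecessor
#1=p depends on [0:r]
#2=t has no predecessor
#3=u depends on [1:p]
#4=p depends on [3:u]
#5=p depends on [4:p]
#6=u depends on [5:p]
sources: [0:r, 2:t]
N(rest) = Σ N(rest − s) over sources s of rest; N(one piece) = 1:
  size 1 → [2]=1  [6]=1
  size 2 → [2,6]=2  [5,6]=1
  size 3 → [2,5,6]=3  [4,5,6]=1
  size 4 → [2,4,5,6]=4  [3,4,5,6]=1
  size 5 → [1,3,4,5,6]=1  [2,3,4,5,6]=5
  first=0(r) contributes 6
  first=2(t) contributes 1
|[w]| = 7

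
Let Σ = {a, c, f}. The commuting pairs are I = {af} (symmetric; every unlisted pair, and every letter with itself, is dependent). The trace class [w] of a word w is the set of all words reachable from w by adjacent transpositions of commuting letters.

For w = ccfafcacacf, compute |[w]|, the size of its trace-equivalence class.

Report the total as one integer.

3

piece 0:c — minimal
piece 1:c rests on {0:c}
piece 2:f rests on {1:c}
piece 3:a rests on {1:c}
piece 4:f rests on {2:f}
piece 5:c rests on {3:a, 4:f}
piece 6:a rests on {5:c}
piece 7:c rests on {6:a}
piece 8:a rests on {7:c}
piece 9:c rests on {8:a}
piece 10:f rests on {9:c}
minimal pieces: {0:c}
ways to finish when only these pieces remain (= sum over removing one remaining piece with nothing left below it):
  1 left: {10}→1
  2 left: {9,10}→1
  3 left: {8,9,10}→1
  4 left: {7,8,9,10}→1
  5 left: {6,7,8,9,10}→1
  6 left: {5,6,7,8,9,10}→1
  7 left: {3,5,6,7,8,9,10}→1  {4,5,6,7,8,9,10}→1
  8 left: {2,4,5,6,7,8,9,10}→1  {3,4,5,6,7,8,9,10}→2
  9 left: {2,3,4,5,6,7,8,9,10}→3
  placing 0:c first → 3 extensions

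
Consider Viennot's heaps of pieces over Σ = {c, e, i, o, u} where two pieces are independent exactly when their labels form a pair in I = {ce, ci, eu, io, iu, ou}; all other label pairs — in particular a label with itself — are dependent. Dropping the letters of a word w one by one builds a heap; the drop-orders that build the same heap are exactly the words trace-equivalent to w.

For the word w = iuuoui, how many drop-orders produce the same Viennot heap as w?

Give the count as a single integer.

0(i) covers ∅
1(u) covers ∅
2(u) covers 1:u
3(o) covers ∅
4(u) covers 2:u
5(i) covers 0:i
floor of heap: 0:i, 1:u, 3:o
completions by unplaced set U, small U first (add the entries for U minus each lowest piece of U):
  |U|=1: {3}:1  {4}:1  {5}:1
  |U|=2: {0,5}:1  {2,4}:1  {3,4}:2  {3,5}:2  {4,5}:2
  |U|=3: {0,3,5}:3  {0,4,5}:3  {1,2,4}:1  {2,3,4}:3  {2,4,5}:3  {3,4,5}:6
  |U|=4: {0,2,4,5}:6  {0,3,4,5}:12  {1,2,3,4}:4  {1,2,4,5}:4  {2,3,4,5}:12
  start at 0(i): 20
  start at 1(u): 30
  start at 3(o): 10
sum over floor = 60

60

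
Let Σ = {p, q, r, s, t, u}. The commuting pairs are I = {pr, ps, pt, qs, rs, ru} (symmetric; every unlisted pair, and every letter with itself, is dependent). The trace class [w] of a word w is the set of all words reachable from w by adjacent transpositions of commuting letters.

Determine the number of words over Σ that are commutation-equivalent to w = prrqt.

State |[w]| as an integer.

drop 0:p onto floor
drop 1:r onto floor
drop 2:r onto {1:r}
drop 3:q onto {0:p, 2:r}
drop 4:t onto {3:q}
ground layer = {0:p, 1:r}
drop-orders for the pieces not yet dropped (sum over which currently-grounded one goes next):
  1 to go: {4} 1
  2 to go: {3,4} 1
  3 to go: {0,3,4} 1  {2,3,4} 1
  if 0:p drops first: 1 orders
  if 1:r drops first: 2 orders
heap linearizations: 3

3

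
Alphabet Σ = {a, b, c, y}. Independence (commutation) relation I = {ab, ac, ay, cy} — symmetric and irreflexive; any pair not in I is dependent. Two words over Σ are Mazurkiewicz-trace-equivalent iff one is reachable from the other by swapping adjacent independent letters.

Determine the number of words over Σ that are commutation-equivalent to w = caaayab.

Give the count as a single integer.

70

drop 0:c onto floor
drop 1:a onto floor
drop 2:a onto {1:a}
drop 3:a onto {2:a}
drop 4:y onto floor
drop 5:a onto {3:a}
drop 6:b onto {0:c, 4:y}
ground layer = {0:c, 1:a, 4:y}
drop-orders for the pieces not yet dropped (sum over which currently-grounded one goes next):
  1 to go: {5} 1  {6} 1
  2 to go: {0,6} 1  {3,5} 1  {4,6} 1  {5,6} 2
  3 to go: {0,4,6} 2  {0,5,6} 3  {2,3,5} 1  {3,5,6} 3  {4,5,6} 3
  4 to go: {0,3,5,6} 6  {0,4,5,6} 8  {1,2,3,5} 1  {2,3,5,6} 4  {3,4,5,6} 6
  5 to go: {0,2,3,5,6} 10  {0,3,4,5,6} 20  {1,2,3,5,6} 5  {2,3,4,5,6} 10
  if 0:c drops first: 15 orders
  if 1:a drops first: 40 orders
  if 4:y drops first: 15 orders
heap linearizations: 70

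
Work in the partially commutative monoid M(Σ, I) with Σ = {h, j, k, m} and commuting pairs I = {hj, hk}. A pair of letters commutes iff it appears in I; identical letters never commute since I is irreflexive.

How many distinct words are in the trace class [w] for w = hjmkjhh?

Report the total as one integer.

12

#0=h has no predecessor
#1=j has no predecessor
#2=m depends on [0:h, 1:j]
#3=k depends on [2:m]
#4=j depends on [3:k]
#5=h depends on [2:m]
#6=h depends on [5:h]
sources: [0:h, 1:j]
N(rest) = Σ N(rest − s) over sources s of rest; N(one piece) = 1:
  size 1 → [4]=1  [6]=1
  size 2 → [3,4]=1  [4,6]=2  [5,6]=1
  size 3 → [3,4,6]=3  [4,5,6]=3
  size 4 → [3,4,5,6]=6
  size 5 → [2,3,4,5,6]=6
  first=0(h) contributes 6
  first=1(j) contributes 6
|[w]| = 12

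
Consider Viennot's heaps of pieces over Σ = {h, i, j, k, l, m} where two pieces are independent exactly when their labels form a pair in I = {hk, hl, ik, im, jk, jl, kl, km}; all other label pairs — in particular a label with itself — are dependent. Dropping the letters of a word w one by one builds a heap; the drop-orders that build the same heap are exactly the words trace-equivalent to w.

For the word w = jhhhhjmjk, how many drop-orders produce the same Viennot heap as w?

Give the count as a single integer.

9

piece 0:j — minimal
piece 1:h rests on {0:j}
piece 2:h rests on {1:h}
piece 3:h rests on {2:h}
piece 4:h rests on {3:h}
piece 5:j rests on {4:h}
piece 6:m rests on {5:j}
piece 7:j rests on {6:m}
piece 8:k — minimal
minimal pieces: {0:j, 8:k}
ways to finish when only these pieces remain (= sum over removing one remaining piece with nothing left below it):
  1 left: {7}→1  {8}→1
  2 left: {6,7}→1  {7,8}→2
  3 left: {5,6,7}→1  {6,7,8}→3
  4 left: {4,5,6,7}→1  {5,6,7,8}→4
  5 left: {3,4,5,6,7}→1  {4,5,6,7,8}→5
  6 left: {2,3,4,5,6,7}→1  {3,4,5,6,7,8}→6
  7 left: {1,2,3,4,5,6,7}→1  {2,3,4,5,6,7,8}→7
  placing 0:j first → 8 extensions
  placing 8:k first → 1 extensions
total linear extensions = 9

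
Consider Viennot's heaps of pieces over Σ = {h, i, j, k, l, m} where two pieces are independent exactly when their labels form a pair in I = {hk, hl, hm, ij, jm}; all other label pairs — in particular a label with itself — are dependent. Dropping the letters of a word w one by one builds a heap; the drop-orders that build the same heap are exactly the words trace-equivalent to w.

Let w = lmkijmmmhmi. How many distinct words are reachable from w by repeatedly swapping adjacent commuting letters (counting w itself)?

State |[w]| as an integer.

0(l) covers ∅
1(m) covers 0:l
2(k) covers 1:m
3(i) covers 2:k
4(j) covers 2:k
5(m) covers 3:i
6(m) covers 5:m
7(m) covers 6:m
8(h) covers 3:i, 4:j
9(m) covers 7:m
10(i) covers 8:h, 9:m
floor of heap: 0:l
completions by unplaced set U, small U first (add the entries for U minus each lowest piece of U):
  |U|=1: {10}:1
  |U|=2: {8,10}:1  {9,10}:1
  |U|=3: {4,8,10}:1  {7,9,10}:1  {8,9,10}:2
  |U|=4: {4,8,9,10}:3  {6,7,9,10}:1  {7,8,9,10}:3
  |U|=5: {4,7,8,9,10}:6  {5,6,7,9,10}:1  {6,7,8,9,10}:4
  |U|=6: {4,6,7,8,9,10}:10  {5,6,7,8,9,10}:5
  |U|=7: {3,5,6,7,8,9,10}:5  {4,5,6,7,8,9,10}:15
  |U|=8: {3,4,5,6,7,8,9,10}:20
  |U|=9: {2,3,4,5,6,7,8,9,10}:20
  start at 0(l): 20

20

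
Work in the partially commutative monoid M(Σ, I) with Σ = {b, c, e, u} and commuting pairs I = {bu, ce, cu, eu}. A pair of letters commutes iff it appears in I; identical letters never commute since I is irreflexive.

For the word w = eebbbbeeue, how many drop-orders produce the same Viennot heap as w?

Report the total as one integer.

10

drop 0:e onto floor
drop 1:e onto {0:e}
drop 2:b onto {1:e}
drop 3:b onto {2:b}
drop 4:b onto {3:b}
drop 5:b onto {4:b}
drop 6:e onto {5:b}
drop 7:e onto {6:e}
drop 8:u onto floor
drop 9:e onto {7:e}
ground layer = {0:e, 8:u}
drop-orders for the pieces not yet dropped (sum over which currently-grounded one goes next):
  1 to go: {8} 1  {9} 1
  2 to go: {7,9} 1  {8,9} 2
  3 to go: {6,7,9} 1  {7,8,9} 3
  4 to go: {5,6,7,9} 1  {6,7,8,9} 4
  5 to go: {4,5,6,7,9} 1  {5,6,7,8,9} 5
  6 to go: {3,4,5,6,7,9} 1  {4,5,6,7,8,9} 6
  7 to go: {2,3,4,5,6,7,9} 1  {3,4,5,6,7,8,9} 7
  8 to go: {1,2,3,4,5,6,7,9} 1  {2,3,4,5,6,7,8,9} 8
  if 0:e drops first: 9 orders
  if 8:u drops first: 1 orders
heap linearizations: 10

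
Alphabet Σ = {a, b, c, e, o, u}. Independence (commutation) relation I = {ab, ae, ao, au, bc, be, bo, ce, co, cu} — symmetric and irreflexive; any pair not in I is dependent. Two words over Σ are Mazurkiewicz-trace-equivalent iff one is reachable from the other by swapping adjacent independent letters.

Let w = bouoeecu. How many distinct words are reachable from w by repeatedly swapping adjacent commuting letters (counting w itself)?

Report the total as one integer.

16

drop 0:b onto floor
drop 1:o onto floor
drop 2:u onto {0:b, 1:o}
drop 3:o onto {2:u}
drop 4:e onto {3:o}
drop 5:e onto {4:e}
drop 6:c onto floor
drop 7:u onto {5:e}
ground layer = {0:b, 1:o, 6:c}
drop-orders for the pieces not yet dropped (sum over which currently-grounded one goes next):
  1 to go: {6} 1  {7} 1
  2 to go: {5,7} 1  {6,7} 2
  3 to go: {4,5,7} 1  {5,6,7} 3
  4 to go: {3,4,5,7} 1  {4,5,6,7} 4
  5 to go: {2,3,4,5,7} 1  {3,4,5,6,7} 5
  6 to go: {0,2,3,4,5,7} 1  {1,2,3,4,5,7} 1  {2,3,4,5,6,7} 6
  if 0:b drops first: 7 orders
  if 1:o drops first: 7 orders
  if 6:c drops first: 2 orders
heap linearizations: 16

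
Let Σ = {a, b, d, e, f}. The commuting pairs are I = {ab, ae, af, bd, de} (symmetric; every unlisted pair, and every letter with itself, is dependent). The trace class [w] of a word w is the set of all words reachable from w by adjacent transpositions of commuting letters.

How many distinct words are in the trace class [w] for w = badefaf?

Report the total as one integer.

22

piece 0:b — minimal
piece 1:a — minimal
piece 2:d rests on {1:a}
piece 3:e rests on {0:b}
piece 4:f rests on {2:d, 3:e}
piece 5:a rests on {2:d}
piece 6:f rests on {4:f}
minimal pieces: {0:b, 1:a}
ways to finish when only these pieces remain (= sum over removing one remaining piece with nothing left below it):
  1 left: {5}→1  {6}→1
  2 left: {4,6}→1  {5,6}→2
  3 left: {3,4,6}→1  {4,5,6}→3
  4 left: {0,3,4,6}→1  {2,4,5,6}→3  {3,4,5,6}→4
  5 left: {0,3,4,5,6}→5  {1,2,4,5,6}→3  {2,3,4,5,6}→7
  placing 0:b first → 10 extensions
  placing 1:a first → 12 extensions
total linear extensions = 22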